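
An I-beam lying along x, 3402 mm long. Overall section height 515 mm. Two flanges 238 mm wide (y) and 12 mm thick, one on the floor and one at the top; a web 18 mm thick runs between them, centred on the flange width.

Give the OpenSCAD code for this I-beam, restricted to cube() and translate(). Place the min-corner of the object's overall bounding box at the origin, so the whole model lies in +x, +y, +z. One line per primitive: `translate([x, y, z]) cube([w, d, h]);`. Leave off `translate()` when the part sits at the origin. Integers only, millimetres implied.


cube([3402, 238, 12]);
translate([0, 110, 12]) cube([3402, 18, 491]);
translate([0, 0, 503]) cube([3402, 238, 12]);


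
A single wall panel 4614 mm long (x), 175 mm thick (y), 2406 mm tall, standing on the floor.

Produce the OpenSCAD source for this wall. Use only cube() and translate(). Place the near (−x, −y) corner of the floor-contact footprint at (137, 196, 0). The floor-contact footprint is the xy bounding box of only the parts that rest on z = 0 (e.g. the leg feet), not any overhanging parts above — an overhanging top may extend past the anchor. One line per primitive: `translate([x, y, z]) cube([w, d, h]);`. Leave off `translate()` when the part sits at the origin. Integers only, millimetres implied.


translate([137, 196, 0]) cube([4614, 175, 2406]);


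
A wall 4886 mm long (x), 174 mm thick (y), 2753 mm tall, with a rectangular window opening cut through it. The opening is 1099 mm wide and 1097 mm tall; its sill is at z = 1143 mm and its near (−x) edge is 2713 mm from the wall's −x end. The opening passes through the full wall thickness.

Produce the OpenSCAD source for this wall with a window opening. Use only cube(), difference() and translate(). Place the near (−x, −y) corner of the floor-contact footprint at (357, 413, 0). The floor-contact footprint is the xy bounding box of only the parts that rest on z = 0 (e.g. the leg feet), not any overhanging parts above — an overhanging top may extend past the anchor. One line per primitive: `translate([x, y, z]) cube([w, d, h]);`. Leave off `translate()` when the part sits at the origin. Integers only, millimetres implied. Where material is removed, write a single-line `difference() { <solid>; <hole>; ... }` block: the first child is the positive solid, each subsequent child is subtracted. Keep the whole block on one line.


difference() { translate([357, 413, 0]) cube([4886, 174, 2753]); translate([3070, 413, 1143]) cube([1099, 174, 1097]); }


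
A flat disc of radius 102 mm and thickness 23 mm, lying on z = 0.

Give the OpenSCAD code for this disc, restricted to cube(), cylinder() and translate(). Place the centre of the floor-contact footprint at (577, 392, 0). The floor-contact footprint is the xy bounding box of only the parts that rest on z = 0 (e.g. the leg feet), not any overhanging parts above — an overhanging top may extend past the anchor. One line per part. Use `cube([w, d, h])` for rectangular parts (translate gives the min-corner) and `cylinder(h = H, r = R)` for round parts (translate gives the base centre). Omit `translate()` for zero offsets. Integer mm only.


translate([577, 392, 0]) cylinder(h = 23, r = 102);


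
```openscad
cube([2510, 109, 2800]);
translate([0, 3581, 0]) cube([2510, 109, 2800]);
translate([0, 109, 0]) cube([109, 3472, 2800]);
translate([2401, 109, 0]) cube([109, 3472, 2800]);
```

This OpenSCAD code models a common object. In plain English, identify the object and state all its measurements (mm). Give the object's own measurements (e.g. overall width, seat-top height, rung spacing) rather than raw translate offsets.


The wall frame of a small rectangular building: four walls, each 2800 mm tall and 109 mm thick, enclosing a footprint 2510 mm (x) by 3690 mm (y) outside-to-outside, with no floor or roof. The front and back walls (the −y and +y sides) span the full width; the two side walls fit between them.


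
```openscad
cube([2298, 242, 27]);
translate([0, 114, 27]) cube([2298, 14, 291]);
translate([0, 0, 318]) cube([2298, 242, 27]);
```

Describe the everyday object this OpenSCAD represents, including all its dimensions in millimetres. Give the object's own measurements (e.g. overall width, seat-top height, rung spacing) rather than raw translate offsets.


An I-beam lying along x, 2298 mm long. Overall section height 345 mm. Two flanges 242 mm wide (y) and 27 mm thick, one on the floor and one at the top; a web 14 mm thick runs between them, centred on the flange width.


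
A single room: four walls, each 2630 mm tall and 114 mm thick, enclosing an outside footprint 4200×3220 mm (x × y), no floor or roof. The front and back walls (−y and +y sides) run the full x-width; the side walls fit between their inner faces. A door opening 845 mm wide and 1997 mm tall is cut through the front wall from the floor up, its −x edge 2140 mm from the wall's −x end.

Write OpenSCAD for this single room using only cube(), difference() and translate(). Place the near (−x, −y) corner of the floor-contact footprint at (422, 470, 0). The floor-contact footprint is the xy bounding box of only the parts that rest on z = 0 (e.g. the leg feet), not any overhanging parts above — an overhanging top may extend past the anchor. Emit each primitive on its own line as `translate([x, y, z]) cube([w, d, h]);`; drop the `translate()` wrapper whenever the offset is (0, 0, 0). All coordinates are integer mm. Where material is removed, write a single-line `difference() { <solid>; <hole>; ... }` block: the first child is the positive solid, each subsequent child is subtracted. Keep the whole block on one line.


difference() { translate([422, 470, 0]) cube([4200, 114, 2630]); translate([2562, 470, 0]) cube([845, 114, 1997]); }
translate([422, 3576, 0]) cube([4200, 114, 2630]);
translate([422, 584, 0]) cube([114, 2992, 2630]);
translate([4508, 584, 0]) cube([114, 2992, 2630]);


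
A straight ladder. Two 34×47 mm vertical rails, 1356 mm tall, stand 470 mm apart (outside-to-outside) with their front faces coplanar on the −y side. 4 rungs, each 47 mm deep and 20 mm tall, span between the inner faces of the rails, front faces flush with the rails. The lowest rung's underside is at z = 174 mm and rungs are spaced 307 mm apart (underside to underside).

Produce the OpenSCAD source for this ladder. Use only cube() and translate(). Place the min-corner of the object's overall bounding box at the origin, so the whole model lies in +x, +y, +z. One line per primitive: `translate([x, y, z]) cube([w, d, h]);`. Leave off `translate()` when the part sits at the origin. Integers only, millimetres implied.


cube([34, 47, 1356]);
translate([436, 0, 0]) cube([34, 47, 1356]);
translate([34, 0, 174]) cube([402, 47, 20]);
translate([34, 0, 481]) cube([402, 47, 20]);
translate([34, 0, 788]) cube([402, 47, 20]);
translate([34, 0, 1095]) cube([402, 47, 20]);


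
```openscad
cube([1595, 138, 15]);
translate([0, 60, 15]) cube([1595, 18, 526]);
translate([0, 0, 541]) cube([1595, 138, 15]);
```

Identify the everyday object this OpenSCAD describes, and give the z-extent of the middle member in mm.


An I-beam. The web height is 526 mm.

Two wide flanges with a thin centred web — an I-beam. Overall 556 mm minus two 15 mm flanges gives a web of 556 − 2·15 = 526 mm.


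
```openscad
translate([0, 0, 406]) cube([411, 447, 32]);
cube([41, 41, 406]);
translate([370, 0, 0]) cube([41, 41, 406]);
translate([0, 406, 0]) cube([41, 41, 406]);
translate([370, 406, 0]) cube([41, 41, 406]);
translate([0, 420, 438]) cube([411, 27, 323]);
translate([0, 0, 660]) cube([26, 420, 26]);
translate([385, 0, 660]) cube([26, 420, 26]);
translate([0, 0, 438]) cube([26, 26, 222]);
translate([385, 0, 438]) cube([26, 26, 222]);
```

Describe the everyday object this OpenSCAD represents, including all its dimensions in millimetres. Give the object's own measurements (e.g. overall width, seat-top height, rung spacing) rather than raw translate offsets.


A chair. The seat is a 411×447×32 mm slab with its top at z = 438 mm, on four 41×41 mm corner legs (flush with the seat edges, standing on z = 0). A flat backrest 27 mm thick, 323 mm tall, spans the full seat width and rises from the seat top along its +y edge, rear face flush with the rear of the seat. Two armrests of 26×26 mm section run along each side from the seat's front edge to the front of the backrest, top faces 248 mm above the seat top and outer faces flush with the seat's x-edges; a 26×26 mm post under the front of each armrest stands on the seat at the front corner.


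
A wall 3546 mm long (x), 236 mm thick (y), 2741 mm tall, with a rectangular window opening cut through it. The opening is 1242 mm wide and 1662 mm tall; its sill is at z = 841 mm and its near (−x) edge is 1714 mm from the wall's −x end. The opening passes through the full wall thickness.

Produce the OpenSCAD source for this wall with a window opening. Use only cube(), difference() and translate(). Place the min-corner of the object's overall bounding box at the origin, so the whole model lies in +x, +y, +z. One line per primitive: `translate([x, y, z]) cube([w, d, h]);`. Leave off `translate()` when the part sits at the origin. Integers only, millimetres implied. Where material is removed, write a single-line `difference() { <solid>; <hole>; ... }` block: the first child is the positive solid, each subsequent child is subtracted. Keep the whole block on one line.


difference() { cube([3546, 236, 2741]); translate([1714, 0, 841]) cube([1242, 236, 1662]); }


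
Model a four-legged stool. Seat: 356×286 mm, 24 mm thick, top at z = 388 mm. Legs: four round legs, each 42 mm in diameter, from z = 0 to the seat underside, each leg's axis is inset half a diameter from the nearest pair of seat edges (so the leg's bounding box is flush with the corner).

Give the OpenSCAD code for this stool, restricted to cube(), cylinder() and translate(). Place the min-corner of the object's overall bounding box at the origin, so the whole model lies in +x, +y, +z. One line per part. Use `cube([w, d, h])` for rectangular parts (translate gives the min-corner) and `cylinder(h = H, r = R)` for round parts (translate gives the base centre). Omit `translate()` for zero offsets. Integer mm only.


translate([0, 0, 364]) cube([356, 286, 24]);
translate([21, 21, 0]) cylinder(h = 364, r = 21);
translate([335, 21, 0]) cylinder(h = 364, r = 21);
translate([21, 265, 0]) cylinder(h = 364, r = 21);
translate([335, 265, 0]) cylinder(h = 364, r = 21);


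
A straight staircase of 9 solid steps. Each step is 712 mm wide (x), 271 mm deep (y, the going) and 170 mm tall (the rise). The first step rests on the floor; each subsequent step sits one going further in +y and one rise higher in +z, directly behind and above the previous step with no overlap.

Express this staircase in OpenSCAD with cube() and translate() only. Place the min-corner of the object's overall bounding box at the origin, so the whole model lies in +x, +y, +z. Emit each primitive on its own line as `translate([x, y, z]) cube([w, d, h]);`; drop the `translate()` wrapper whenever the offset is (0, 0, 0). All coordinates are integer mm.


cube([712, 271, 170]);
translate([0, 271, 170]) cube([712, 271, 170]);
translate([0, 542, 340]) cube([712, 271, 170]);
translate([0, 813, 510]) cube([712, 271, 170]);
translate([0, 1084, 680]) cube([712, 271, 170]);
translate([0, 1355, 850]) cube([712, 271, 170]);
translate([0, 1626, 1020]) cube([712, 271, 170]);
translate([0, 1897, 1190]) cube([712, 271, 170]);
translate([0, 2168, 1360]) cube([712, 271, 170]);


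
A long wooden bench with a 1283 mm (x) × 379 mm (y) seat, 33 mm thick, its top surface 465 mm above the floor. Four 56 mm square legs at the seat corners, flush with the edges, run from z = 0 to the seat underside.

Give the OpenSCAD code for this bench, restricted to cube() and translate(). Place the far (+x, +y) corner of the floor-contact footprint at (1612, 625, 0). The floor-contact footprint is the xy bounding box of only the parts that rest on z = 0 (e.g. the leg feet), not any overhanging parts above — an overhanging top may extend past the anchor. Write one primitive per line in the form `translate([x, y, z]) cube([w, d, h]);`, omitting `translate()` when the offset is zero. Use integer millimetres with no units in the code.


translate([329, 246, 432]) cube([1283, 379, 33]);
translate([329, 246, 0]) cube([56, 56, 432]);
translate([329, 569, 0]) cube([56, 56, 432]);
translate([1556, 246, 0]) cube([56, 56, 432]);
translate([1556, 569, 0]) cube([56, 56, 432]);


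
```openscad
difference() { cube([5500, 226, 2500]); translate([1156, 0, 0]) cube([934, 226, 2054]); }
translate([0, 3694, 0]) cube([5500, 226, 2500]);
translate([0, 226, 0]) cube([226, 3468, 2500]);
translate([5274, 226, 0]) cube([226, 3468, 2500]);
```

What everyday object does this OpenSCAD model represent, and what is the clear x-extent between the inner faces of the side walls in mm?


A single room. The interior width is 5048 mm.

Four walls enclosing a rectangle with a door in the front wall — a room. Outside width 5500 minus two 226 mm walls gives 5048 mm.


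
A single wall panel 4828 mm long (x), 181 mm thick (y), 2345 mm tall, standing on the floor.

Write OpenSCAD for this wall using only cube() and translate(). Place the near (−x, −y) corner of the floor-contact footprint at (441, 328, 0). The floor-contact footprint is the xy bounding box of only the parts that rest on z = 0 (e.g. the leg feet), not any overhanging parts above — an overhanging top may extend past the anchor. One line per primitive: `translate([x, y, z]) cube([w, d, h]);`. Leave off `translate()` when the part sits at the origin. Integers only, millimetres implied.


translate([441, 328, 0]) cube([4828, 181, 2345]);


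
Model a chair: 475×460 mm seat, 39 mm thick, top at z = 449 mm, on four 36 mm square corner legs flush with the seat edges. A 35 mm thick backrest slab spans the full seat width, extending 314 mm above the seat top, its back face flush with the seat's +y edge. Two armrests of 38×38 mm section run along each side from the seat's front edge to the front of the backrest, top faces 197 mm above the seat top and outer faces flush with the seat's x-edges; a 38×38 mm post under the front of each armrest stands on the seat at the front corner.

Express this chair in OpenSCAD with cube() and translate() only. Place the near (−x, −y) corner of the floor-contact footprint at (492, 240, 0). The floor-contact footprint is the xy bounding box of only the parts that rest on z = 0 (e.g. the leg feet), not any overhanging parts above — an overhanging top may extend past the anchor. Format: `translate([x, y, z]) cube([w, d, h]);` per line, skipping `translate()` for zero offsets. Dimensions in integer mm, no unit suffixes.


translate([492, 240, 410]) cube([475, 460, 39]);
translate([492, 240, 0]) cube([36, 36, 410]);
translate([931, 240, 0]) cube([36, 36, 410]);
translate([492, 664, 0]) cube([36, 36, 410]);
translate([931, 664, 0]) cube([36, 36, 410]);
translate([492, 665, 449]) cube([475, 35, 314]);
translate([492, 240, 608]) cube([38, 425, 38]);
translate([929, 240, 608]) cube([38, 425, 38]);
translate([492, 240, 449]) cube([38, 38, 159]);
translate([929, 240, 449]) cube([38, 38, 159]);


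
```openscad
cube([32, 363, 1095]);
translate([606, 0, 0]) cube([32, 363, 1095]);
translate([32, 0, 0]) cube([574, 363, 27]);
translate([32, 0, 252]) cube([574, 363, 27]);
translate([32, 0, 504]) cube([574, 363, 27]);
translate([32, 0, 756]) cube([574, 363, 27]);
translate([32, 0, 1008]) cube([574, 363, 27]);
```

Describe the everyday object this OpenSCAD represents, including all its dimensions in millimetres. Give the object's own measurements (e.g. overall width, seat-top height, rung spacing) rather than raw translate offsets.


An open bookshelf. Two side panels, each 32 mm thick, 363 mm deep and 1095 mm tall, stand 638 mm apart (outside-to-outside). Between them sit 5 shelves, each 27 mm thick and 363 mm deep, spanning the full gap between the sides. The bottom shelf rests on the floor (its underside at z = 0) and the clear gap between one shelf's top and the next shelf's underside is 225 mm.


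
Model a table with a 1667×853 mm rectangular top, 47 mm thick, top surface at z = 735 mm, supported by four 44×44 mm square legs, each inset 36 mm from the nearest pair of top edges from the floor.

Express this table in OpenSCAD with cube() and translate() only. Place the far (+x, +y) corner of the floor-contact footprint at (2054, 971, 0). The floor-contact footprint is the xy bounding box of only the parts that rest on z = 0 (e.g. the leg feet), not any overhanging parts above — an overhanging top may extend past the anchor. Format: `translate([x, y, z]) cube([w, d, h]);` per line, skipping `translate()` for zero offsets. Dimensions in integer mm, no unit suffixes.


translate([423, 154, 688]) cube([1667, 853, 47]);
translate([459, 190, 0]) cube([44, 44, 688]);
translate([2010, 190, 0]) cube([44, 44, 688]);
translate([459, 927, 0]) cube([44, 44, 688]);
translate([2010, 927, 0]) cube([44, 44, 688]);


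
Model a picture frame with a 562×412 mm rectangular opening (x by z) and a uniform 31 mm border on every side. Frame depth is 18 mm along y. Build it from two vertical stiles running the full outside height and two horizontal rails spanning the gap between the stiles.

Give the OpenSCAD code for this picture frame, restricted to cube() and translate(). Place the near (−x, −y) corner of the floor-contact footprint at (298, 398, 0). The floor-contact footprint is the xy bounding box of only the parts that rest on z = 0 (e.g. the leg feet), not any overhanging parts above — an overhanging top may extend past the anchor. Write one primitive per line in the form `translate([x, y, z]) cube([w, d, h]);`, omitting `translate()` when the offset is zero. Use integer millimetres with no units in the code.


translate([298, 398, 0]) cube([31, 18, 474]);
translate([891, 398, 0]) cube([31, 18, 474]);
translate([329, 398, 0]) cube([562, 18, 31]);
translate([329, 398, 443]) cube([562, 18, 31]);


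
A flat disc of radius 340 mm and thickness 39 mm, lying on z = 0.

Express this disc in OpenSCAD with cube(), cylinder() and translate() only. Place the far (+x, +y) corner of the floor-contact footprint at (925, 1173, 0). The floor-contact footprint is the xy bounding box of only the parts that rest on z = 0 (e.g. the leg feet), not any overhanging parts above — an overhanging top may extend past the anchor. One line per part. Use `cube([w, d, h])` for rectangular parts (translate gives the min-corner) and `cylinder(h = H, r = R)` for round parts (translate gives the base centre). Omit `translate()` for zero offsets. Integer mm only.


translate([585, 833, 0]) cylinder(h = 39, r = 340);


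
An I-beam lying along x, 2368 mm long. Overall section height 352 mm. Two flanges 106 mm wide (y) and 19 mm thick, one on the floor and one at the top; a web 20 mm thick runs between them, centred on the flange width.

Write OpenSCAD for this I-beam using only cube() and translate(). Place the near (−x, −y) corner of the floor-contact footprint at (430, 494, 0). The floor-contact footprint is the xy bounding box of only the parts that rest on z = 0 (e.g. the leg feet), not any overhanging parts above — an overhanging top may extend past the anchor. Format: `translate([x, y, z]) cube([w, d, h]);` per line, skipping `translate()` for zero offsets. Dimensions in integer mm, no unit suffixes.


translate([430, 494, 0]) cube([2368, 106, 19]);
translate([430, 537, 19]) cube([2368, 20, 314]);
translate([430, 494, 333]) cube([2368, 106, 19]);


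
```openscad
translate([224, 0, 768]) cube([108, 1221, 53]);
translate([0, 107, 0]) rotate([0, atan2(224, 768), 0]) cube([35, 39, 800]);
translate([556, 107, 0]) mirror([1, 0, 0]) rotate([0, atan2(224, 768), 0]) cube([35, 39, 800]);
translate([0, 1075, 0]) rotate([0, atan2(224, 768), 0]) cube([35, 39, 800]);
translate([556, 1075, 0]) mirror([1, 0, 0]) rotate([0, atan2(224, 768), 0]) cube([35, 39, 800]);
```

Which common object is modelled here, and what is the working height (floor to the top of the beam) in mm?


A sawhorse. The overall height is 821 mm.

A beam across two mirrored pairs of raked legs — a sawhorse. The beam's underside is at z = 768 (matching the legs' vertical rise in atan2(224, 768)) and the beam is 53 mm tall, so its top is at 768 + 53 = 821 mm. The raked legs top out at the beam's underside, so that is the highest point.


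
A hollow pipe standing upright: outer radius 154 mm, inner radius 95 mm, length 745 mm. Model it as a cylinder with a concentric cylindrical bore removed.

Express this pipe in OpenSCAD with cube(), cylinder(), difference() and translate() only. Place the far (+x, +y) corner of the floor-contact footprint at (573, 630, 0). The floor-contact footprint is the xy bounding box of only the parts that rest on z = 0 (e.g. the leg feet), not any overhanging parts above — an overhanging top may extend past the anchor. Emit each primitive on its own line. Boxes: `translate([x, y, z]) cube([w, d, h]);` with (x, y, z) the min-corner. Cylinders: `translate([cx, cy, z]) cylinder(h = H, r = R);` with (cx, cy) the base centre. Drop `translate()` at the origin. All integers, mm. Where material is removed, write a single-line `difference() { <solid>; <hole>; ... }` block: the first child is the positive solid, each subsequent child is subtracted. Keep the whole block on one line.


difference() { translate([419, 476, 0]) cylinder(h = 745, r = 154); translate([419, 476, 0]) cylinder(h = 745, r = 95); }


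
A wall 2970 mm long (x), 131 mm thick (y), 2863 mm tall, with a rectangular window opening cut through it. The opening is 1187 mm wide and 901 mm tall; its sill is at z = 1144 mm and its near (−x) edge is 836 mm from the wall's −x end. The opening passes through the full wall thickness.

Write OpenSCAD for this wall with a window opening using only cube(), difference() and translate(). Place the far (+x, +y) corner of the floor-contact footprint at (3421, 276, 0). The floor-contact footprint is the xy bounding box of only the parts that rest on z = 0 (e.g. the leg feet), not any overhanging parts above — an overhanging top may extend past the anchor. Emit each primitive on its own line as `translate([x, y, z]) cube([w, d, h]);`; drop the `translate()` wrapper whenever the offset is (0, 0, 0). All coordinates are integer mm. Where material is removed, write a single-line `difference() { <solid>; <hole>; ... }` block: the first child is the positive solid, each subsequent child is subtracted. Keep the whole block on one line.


difference() { translate([451, 145, 0]) cube([2970, 131, 2863]); translate([1287, 145, 1144]) cube([1187, 131, 901]); }


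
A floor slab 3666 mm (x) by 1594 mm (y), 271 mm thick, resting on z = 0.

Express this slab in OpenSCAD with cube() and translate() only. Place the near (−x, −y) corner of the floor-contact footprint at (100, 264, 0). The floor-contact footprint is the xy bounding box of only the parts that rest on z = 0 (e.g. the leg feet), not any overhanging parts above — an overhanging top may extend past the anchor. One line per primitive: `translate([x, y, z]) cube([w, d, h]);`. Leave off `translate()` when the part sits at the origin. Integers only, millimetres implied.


translate([100, 264, 0]) cube([3666, 1594, 271]);


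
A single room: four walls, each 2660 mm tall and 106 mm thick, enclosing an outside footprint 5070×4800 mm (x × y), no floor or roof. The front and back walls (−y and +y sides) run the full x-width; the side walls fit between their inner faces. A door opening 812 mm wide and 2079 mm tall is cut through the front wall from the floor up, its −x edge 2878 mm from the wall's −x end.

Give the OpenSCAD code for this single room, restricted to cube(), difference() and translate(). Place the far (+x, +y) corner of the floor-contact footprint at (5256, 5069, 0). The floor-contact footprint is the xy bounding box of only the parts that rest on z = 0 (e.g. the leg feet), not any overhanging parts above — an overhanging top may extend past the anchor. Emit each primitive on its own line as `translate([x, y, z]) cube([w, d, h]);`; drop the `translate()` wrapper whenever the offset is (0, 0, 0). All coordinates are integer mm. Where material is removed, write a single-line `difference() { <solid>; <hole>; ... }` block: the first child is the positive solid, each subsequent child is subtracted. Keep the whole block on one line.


difference() { translate([186, 269, 0]) cube([5070, 106, 2660]); translate([3064, 269, 0]) cube([812, 106, 2079]); }
translate([186, 4963, 0]) cube([5070, 106, 2660]);
translate([186, 375, 0]) cube([106, 4588, 2660]);
translate([5150, 375, 0]) cube([106, 4588, 2660]);


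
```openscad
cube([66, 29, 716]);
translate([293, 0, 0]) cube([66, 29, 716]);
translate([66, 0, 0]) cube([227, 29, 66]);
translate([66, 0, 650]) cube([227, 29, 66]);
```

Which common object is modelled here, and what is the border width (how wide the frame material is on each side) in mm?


A picture frame. The border width is 66 mm.

Four thin pieces enclosing a rectangular opening — a picture frame. The two full-height stiles are 716 mm tall; the top rail sits at z = 650 and is 66 mm tall, so the border above the opening is 716 − 650 = 66 mm, matching the stile x-width.


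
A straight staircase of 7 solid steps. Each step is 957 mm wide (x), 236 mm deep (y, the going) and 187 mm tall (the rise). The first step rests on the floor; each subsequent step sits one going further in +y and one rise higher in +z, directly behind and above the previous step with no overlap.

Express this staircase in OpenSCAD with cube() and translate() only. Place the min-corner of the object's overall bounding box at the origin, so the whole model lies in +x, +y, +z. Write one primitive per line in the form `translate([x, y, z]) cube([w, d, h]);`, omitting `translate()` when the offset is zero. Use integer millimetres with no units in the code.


cube([957, 236, 187]);
translate([0, 236, 187]) cube([957, 236, 187]);
translate([0, 472, 374]) cube([957, 236, 187]);
translate([0, 708, 561]) cube([957, 236, 187]);
translate([0, 944, 748]) cube([957, 236, 187]);
translate([0, 1180, 935]) cube([957, 236, 187]);
translate([0, 1416, 1122]) cube([957, 236, 187]);


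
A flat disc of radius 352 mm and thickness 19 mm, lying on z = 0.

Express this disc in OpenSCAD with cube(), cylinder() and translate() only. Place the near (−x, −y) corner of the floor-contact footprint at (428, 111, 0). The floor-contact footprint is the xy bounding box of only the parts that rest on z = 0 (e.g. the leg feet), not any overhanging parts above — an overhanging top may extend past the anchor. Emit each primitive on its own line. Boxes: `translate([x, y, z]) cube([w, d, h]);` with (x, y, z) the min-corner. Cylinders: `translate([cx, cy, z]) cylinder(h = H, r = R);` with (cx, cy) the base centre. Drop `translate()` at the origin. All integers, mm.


translate([780, 463, 0]) cylinder(h = 19, r = 352);


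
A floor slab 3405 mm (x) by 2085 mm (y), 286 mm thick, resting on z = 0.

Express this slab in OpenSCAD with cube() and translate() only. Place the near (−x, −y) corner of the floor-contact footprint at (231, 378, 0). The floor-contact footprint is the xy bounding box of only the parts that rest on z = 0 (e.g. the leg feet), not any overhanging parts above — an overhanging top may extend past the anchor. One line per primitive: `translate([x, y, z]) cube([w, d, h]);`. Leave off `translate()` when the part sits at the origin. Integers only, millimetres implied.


translate([231, 378, 0]) cube([3405, 2085, 286]);


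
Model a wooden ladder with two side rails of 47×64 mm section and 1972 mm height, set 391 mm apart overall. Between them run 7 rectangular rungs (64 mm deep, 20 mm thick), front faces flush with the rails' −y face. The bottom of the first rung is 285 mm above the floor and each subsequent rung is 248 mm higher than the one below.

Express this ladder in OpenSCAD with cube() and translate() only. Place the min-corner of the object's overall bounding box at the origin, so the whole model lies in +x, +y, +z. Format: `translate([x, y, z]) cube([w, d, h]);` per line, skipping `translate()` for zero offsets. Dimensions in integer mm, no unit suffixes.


cube([47, 64, 1972]);
translate([344, 0, 0]) cube([47, 64, 1972]);
translate([47, 0, 285]) cube([297, 64, 20]);
translate([47, 0, 533]) cube([297, 64, 20]);
translate([47, 0, 781]) cube([297, 64, 20]);
translate([47, 0, 1029]) cube([297, 64, 20]);
translate([47, 0, 1277]) cube([297, 64, 20]);
translate([47, 0, 1525]) cube([297, 64, 20]);
translate([47, 0, 1773]) cube([297, 64, 20]);


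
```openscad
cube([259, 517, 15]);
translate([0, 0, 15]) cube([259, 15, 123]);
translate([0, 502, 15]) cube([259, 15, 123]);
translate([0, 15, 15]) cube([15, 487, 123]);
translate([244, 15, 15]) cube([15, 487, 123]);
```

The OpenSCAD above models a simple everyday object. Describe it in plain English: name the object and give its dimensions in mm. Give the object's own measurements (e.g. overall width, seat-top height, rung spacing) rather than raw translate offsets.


An open-topped rectangular box: outside dimensions 259×517×138 mm, with a uniform wall and base thickness of 15 mm. The base is a full 259×517 slab on the floor; four walls sit on top of the base. The front and back walls (the −y and +y sides) span the full width; the two side walls fit between them.


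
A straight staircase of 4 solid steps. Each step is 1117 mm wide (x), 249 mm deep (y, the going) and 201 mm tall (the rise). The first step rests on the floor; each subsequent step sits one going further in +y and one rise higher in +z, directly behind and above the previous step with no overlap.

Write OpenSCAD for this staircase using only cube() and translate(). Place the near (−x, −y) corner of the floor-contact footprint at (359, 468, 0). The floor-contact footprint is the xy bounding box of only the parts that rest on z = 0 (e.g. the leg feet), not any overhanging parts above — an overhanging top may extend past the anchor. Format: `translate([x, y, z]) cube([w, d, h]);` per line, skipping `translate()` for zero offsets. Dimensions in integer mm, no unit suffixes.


translate([359, 468, 0]) cube([1117, 249, 201]);
translate([359, 717, 201]) cube([1117, 249, 201]);
translate([359, 966, 402]) cube([1117, 249, 201]);
translate([359, 1215, 603]) cube([1117, 249, 201]);


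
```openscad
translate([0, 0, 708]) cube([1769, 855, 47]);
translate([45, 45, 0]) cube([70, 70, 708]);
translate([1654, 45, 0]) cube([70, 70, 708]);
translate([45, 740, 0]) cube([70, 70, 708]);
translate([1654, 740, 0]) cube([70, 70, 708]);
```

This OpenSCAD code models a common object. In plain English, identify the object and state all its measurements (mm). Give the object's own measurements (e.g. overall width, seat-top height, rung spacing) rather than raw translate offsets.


A table: top 1769 mm (x) × 855 mm (y), 47 mm thick, upper face at z = 755 mm, on four 70×70 mm square legs, each inset 45 mm from the nearest pair of top edges from z = 0 to the bottom of the top.


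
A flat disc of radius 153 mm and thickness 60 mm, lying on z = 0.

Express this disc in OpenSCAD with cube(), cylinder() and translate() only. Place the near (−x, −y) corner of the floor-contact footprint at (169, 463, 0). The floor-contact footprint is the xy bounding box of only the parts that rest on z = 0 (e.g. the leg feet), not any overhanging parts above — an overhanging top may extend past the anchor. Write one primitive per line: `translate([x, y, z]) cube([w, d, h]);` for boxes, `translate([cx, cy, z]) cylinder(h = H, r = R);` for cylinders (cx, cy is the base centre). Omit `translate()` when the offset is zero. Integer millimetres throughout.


translate([322, 616, 0]) cylinder(h = 60, r = 153);


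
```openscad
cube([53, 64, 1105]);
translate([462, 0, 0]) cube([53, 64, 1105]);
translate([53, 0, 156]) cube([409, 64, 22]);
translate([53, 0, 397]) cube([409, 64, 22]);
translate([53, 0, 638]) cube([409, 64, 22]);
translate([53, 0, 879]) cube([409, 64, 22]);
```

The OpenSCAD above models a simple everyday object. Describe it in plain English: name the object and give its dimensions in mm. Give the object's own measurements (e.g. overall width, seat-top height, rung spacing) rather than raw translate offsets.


A straight ladder. Two 53×64 mm vertical rails, 1105 mm tall, stand 515 mm apart (outside-to-outside) with their front faces coplanar on the −y side. 4 rungs, each 64 mm deep and 22 mm tall, span between the inner faces of the rails, front faces flush with the rails. The lowest rung's underside is at z = 156 mm and rungs are spaced 241 mm apart (underside to underside).


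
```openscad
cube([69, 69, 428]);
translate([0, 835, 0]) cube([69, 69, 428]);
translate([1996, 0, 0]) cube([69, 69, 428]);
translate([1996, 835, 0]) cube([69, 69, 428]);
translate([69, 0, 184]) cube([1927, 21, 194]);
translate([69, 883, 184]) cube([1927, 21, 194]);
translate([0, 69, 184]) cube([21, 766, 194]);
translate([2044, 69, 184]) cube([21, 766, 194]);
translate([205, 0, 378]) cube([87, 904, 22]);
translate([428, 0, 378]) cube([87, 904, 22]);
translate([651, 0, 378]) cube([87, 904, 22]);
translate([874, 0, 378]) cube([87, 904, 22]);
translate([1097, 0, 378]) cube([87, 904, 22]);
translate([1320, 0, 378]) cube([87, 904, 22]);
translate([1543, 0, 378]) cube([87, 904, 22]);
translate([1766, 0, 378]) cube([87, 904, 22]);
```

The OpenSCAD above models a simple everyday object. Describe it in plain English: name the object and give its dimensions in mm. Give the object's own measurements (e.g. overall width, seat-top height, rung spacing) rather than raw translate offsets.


A bed frame 2065 mm long (x) by 904 mm wide (y). Four 69×69 mm corner posts, 428 mm tall, at the corners of the footprint. Four rails of 21 mm thickness and 194 mm height run between adjacent posts with their undersides at z = 184 mm, their outer faces flush with the outside of the frame (the two x-running rails run between the posts' inner faces; the two y-running rails run between the posts' inner faces). 8 slats, each 87 mm wide (x) and 22 mm thick, lie across the top of the two x-running rails, running the full 904 mm width of the frame in y; along x they sit between the end posts with a 136 mm gap after the −x posts and between neighbouring slats, leaving 143 mm before the +x posts.


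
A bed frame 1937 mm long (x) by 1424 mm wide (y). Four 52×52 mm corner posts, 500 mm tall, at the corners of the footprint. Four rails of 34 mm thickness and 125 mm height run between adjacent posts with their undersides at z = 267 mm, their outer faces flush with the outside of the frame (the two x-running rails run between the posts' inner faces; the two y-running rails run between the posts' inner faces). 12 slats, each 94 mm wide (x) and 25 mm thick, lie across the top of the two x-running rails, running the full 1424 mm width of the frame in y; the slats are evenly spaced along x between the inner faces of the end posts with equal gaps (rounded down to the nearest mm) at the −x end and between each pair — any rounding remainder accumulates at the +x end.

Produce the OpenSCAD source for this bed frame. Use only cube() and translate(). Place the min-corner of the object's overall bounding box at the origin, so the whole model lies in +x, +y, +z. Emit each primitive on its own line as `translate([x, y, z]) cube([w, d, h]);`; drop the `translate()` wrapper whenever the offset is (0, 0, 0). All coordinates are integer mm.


cube([52, 52, 500]);
translate([0, 1372, 0]) cube([52, 52, 500]);
translate([1885, 0, 0]) cube([52, 52, 500]);
translate([1885, 1372, 0]) cube([52, 52, 500]);
translate([52, 0, 267]) cube([1833, 34, 125]);
translate([52, 1390, 267]) cube([1833, 34, 125]);
translate([0, 52, 267]) cube([34, 1320, 125]);
translate([1903, 52, 267]) cube([34, 1320, 125]);
translate([106, 0, 392]) cube([94, 1424, 25]);
translate([254, 0, 392]) cube([94, 1424, 25]);
translate([402, 0, 392]) cube([94, 1424, 25]);
translate([550, 0, 392]) cube([94, 1424, 25]);
translate([698, 0, 392]) cube([94, 1424, 25]);
translate([846, 0, 392]) cube([94, 1424, 25]);
translate([994, 0, 392]) cube([94, 1424, 25]);
translate([1142, 0, 392]) cube([94, 1424, 25]);
translate([1290, 0, 392]) cube([94, 1424, 25]);
translate([1438, 0, 392]) cube([94, 1424, 25]);
translate([1586, 0, 392]) cube([94, 1424, 25]);
translate([1734, 0, 392]) cube([94, 1424, 25]);


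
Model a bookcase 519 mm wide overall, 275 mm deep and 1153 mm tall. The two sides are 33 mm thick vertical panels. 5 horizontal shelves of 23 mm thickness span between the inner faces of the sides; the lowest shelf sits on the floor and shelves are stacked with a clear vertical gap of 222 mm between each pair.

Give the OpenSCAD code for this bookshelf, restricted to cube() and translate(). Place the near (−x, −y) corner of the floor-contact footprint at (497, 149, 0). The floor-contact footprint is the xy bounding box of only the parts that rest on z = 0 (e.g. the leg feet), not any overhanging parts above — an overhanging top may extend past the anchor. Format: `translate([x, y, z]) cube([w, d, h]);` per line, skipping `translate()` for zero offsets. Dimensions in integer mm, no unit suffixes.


translate([497, 149, 0]) cube([33, 275, 1153]);
translate([983, 149, 0]) cube([33, 275, 1153]);
translate([530, 149, 0]) cube([453, 275, 23]);
translate([530, 149, 245]) cube([453, 275, 23]);
translate([530, 149, 490]) cube([453, 275, 23]);
translate([530, 149, 735]) cube([453, 275, 23]);
translate([530, 149, 980]) cube([453, 275, 23]);


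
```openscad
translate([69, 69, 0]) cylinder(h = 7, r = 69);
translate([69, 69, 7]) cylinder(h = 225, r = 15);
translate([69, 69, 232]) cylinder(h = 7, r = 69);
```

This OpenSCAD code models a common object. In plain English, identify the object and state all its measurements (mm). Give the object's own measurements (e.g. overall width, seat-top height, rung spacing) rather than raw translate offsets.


A spool: two coaxial disc flanges of radius 69 mm and thickness 7 mm, joined by a core cylinder of radius 15 mm and height 225 mm. The lower flange rests on z = 0 and the three cylinders share a vertical axis.


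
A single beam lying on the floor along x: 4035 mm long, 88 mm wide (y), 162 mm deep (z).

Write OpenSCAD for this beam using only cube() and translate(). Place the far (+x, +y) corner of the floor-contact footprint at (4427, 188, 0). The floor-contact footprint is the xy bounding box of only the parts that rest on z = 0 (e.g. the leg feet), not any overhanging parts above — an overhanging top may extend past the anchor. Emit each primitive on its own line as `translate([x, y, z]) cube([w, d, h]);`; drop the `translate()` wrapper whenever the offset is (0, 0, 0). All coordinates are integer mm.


translate([392, 100, 0]) cube([4035, 88, 162]);


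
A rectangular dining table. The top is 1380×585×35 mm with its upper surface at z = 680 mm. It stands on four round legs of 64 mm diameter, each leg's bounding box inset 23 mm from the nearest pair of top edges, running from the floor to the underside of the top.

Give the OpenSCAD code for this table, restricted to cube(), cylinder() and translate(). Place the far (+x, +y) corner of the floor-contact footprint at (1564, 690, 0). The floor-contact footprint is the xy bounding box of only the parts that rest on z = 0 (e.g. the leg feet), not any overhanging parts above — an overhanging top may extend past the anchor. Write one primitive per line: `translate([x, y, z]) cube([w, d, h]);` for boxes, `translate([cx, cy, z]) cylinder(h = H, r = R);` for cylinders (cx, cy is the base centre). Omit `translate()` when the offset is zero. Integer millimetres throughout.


// leg_h = 680 - 35 = 645
translate([207, 128, 645]) cube([1380, 585, 35]);
translate([262, 183, 0]) cylinder(h = 645, r = 32);
translate([1532, 183, 0]) cylinder(h = 645, r = 32);
translate([262, 658, 0]) cylinder(h = 645, r = 32);
translate([1532, 658, 0]) cylinder(h = 645, r = 32);
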